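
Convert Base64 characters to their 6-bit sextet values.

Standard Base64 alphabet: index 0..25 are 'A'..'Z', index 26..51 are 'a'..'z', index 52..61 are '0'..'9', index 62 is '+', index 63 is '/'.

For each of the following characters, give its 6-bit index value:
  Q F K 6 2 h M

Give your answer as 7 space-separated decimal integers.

Answer: 16 5 10 58 54 33 12

Derivation:
'Q': A..Z range, ord('Q') − ord('A') = 16
'F': A..Z range, ord('F') − ord('A') = 5
'K': A..Z range, ord('K') − ord('A') = 10
'6': 0..9 range, 52 + ord('6') − ord('0') = 58
'2': 0..9 range, 52 + ord('2') − ord('0') = 54
'h': a..z range, 26 + ord('h') − ord('a') = 33
'M': A..Z range, ord('M') − ord('A') = 12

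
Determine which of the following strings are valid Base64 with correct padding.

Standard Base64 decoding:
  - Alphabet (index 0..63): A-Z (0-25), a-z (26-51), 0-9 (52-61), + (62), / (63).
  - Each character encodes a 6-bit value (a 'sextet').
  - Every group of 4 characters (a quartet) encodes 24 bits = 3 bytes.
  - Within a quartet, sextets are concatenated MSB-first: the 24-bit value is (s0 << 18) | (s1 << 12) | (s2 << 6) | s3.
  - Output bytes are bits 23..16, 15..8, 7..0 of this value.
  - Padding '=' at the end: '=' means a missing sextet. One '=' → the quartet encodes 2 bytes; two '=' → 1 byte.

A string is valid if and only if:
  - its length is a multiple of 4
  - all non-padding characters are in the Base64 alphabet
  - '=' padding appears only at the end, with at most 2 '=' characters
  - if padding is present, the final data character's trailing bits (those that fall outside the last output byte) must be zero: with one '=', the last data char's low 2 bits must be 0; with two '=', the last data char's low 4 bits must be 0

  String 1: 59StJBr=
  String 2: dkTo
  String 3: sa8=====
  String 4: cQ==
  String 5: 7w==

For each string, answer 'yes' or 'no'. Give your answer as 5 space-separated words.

Answer: no yes no yes yes

Derivation:
String 1: '59StJBr=' → invalid (bad trailing bits)
String 2: 'dkTo' → valid
String 3: 'sa8=====' → invalid (5 pad chars (max 2))
String 4: 'cQ==' → valid
String 5: '7w==' → valid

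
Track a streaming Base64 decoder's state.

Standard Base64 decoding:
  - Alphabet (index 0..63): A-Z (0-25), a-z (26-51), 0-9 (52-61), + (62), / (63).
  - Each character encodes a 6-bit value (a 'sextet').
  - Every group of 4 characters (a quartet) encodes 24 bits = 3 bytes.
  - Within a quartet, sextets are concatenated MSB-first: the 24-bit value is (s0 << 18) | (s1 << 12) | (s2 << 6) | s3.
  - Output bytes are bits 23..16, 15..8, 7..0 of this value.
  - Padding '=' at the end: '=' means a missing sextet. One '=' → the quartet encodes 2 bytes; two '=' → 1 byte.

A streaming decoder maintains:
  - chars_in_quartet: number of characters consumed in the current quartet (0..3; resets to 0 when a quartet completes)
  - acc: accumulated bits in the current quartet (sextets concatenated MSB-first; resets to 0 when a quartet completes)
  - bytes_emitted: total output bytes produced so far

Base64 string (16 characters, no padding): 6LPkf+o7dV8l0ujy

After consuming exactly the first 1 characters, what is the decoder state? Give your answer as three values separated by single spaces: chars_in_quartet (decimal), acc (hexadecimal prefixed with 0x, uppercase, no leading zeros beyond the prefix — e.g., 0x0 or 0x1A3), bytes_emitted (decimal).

After char 0 ('6'=58): chars_in_quartet=1 acc=0x3A bytes_emitted=0

Answer: 1 0x3A 0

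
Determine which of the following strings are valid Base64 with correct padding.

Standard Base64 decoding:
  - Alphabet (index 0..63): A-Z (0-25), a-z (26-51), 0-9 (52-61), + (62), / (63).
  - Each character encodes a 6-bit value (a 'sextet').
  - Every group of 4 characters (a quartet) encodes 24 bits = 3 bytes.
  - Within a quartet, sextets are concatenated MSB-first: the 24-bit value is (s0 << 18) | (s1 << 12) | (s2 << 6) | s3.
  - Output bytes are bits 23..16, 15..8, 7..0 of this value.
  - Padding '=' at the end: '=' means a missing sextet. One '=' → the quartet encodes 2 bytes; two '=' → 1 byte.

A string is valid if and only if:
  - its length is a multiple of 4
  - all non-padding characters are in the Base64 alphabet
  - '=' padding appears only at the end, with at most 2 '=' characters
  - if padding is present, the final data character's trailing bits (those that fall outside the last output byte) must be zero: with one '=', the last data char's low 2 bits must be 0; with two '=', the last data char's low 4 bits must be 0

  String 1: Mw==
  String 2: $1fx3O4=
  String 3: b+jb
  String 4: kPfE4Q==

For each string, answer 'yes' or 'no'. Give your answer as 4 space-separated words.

Answer: yes no yes yes

Derivation:
String 1: 'Mw==' → valid
String 2: '$1fx3O4=' → invalid (bad char(s): ['$'])
String 3: 'b+jb' → valid
String 4: 'kPfE4Q==' → valid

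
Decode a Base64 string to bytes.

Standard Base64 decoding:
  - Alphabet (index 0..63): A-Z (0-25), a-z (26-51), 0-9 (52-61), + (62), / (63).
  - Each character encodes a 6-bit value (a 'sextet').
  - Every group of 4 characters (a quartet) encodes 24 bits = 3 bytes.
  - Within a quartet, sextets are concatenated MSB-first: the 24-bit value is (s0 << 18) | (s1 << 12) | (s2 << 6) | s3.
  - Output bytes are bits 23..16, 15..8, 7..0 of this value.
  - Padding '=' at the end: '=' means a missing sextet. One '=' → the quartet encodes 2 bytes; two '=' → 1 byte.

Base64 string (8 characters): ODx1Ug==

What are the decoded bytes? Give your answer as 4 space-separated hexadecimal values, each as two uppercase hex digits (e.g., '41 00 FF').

After char 0 ('O'=14): chars_in_quartet=1 acc=0xE bytes_emitted=0
After char 1 ('D'=3): chars_in_quartet=2 acc=0x383 bytes_emitted=0
After char 2 ('x'=49): chars_in_quartet=3 acc=0xE0F1 bytes_emitted=0
After char 3 ('1'=53): chars_in_quartet=4 acc=0x383C75 -> emit 38 3C 75, reset; bytes_emitted=3
After char 4 ('U'=20): chars_in_quartet=1 acc=0x14 bytes_emitted=3
After char 5 ('g'=32): chars_in_quartet=2 acc=0x520 bytes_emitted=3
Padding '==': partial quartet acc=0x520 -> emit 52; bytes_emitted=4

Answer: 38 3C 75 52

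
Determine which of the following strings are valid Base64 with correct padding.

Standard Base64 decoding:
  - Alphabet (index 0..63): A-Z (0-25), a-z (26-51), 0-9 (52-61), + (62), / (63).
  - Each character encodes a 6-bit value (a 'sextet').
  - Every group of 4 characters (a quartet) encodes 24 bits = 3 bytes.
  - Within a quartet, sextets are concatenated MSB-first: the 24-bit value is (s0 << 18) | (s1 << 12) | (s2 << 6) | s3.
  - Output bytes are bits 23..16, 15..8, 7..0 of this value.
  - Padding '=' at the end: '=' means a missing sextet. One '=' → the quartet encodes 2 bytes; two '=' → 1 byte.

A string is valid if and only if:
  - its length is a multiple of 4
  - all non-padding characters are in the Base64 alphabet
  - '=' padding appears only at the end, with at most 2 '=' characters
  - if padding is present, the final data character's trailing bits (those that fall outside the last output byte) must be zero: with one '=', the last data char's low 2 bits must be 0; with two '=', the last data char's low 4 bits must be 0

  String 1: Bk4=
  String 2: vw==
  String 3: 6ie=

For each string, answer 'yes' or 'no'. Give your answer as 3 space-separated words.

Answer: yes yes no

Derivation:
String 1: 'Bk4=' → valid
String 2: 'vw==' → valid
String 3: '6ie=' → invalid (bad trailing bits)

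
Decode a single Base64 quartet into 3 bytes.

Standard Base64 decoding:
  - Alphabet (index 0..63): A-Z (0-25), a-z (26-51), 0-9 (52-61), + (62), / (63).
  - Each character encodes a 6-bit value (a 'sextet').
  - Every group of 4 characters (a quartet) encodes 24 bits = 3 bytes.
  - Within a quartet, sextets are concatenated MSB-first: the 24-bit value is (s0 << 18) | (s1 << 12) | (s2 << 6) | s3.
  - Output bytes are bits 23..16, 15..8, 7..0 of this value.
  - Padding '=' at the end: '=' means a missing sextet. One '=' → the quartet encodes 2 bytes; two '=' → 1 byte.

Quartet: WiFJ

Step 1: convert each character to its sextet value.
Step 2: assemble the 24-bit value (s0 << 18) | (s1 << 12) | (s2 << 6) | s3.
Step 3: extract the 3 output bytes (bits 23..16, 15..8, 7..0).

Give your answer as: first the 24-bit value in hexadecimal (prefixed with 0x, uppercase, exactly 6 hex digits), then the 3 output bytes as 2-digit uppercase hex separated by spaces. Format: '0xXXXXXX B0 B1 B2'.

Sextets: W=22, i=34, F=5, J=9
24-bit: (22<<18) | (34<<12) | (5<<6) | 9
      = 0x580000 | 0x022000 | 0x000140 | 0x000009
      = 0x5A2149
Bytes: (v>>16)&0xFF=5A, (v>>8)&0xFF=21, v&0xFF=49

Answer: 0x5A2149 5A 21 49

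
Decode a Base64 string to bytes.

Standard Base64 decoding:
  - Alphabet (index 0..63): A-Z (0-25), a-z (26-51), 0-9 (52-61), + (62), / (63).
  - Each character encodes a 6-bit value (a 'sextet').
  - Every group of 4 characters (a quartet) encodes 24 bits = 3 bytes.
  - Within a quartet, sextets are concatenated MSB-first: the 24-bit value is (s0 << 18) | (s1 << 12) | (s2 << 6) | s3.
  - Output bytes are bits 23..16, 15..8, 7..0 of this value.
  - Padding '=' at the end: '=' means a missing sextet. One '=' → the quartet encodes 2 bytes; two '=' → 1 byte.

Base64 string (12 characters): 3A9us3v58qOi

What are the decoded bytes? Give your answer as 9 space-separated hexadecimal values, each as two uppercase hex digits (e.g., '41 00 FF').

Answer: DC 0F 6E B3 7B F9 F2 A3 A2

Derivation:
After char 0 ('3'=55): chars_in_quartet=1 acc=0x37 bytes_emitted=0
After char 1 ('A'=0): chars_in_quartet=2 acc=0xDC0 bytes_emitted=0
After char 2 ('9'=61): chars_in_quartet=3 acc=0x3703D bytes_emitted=0
After char 3 ('u'=46): chars_in_quartet=4 acc=0xDC0F6E -> emit DC 0F 6E, reset; bytes_emitted=3
After char 4 ('s'=44): chars_in_quartet=1 acc=0x2C bytes_emitted=3
After char 5 ('3'=55): chars_in_quartet=2 acc=0xB37 bytes_emitted=3
After char 6 ('v'=47): chars_in_quartet=3 acc=0x2CDEF bytes_emitted=3
After char 7 ('5'=57): chars_in_quartet=4 acc=0xB37BF9 -> emit B3 7B F9, reset; bytes_emitted=6
After char 8 ('8'=60): chars_in_quartet=1 acc=0x3C bytes_emitted=6
After char 9 ('q'=42): chars_in_quartet=2 acc=0xF2A bytes_emitted=6
After char 10 ('O'=14): chars_in_quartet=3 acc=0x3CA8E bytes_emitted=6
After char 11 ('i'=34): chars_in_quartet=4 acc=0xF2A3A2 -> emit F2 A3 A2, reset; bytes_emitted=9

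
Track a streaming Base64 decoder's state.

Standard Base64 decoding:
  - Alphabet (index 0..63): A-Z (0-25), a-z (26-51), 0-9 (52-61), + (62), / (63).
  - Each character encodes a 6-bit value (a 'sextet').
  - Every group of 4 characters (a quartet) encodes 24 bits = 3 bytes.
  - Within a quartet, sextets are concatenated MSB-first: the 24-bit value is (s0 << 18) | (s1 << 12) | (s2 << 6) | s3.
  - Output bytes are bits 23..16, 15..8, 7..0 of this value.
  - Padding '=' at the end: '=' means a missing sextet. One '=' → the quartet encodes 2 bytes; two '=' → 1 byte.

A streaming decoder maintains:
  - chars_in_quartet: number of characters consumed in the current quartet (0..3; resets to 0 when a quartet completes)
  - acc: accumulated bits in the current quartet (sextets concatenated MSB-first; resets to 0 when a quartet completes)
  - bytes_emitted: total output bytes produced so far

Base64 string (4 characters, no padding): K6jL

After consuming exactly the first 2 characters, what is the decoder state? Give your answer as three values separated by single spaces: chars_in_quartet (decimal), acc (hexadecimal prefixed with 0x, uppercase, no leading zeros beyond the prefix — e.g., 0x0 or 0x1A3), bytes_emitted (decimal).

After char 0 ('K'=10): chars_in_quartet=1 acc=0xA bytes_emitted=0
After char 1 ('6'=58): chars_in_quartet=2 acc=0x2BA bytes_emitted=0

Answer: 2 0x2BA 0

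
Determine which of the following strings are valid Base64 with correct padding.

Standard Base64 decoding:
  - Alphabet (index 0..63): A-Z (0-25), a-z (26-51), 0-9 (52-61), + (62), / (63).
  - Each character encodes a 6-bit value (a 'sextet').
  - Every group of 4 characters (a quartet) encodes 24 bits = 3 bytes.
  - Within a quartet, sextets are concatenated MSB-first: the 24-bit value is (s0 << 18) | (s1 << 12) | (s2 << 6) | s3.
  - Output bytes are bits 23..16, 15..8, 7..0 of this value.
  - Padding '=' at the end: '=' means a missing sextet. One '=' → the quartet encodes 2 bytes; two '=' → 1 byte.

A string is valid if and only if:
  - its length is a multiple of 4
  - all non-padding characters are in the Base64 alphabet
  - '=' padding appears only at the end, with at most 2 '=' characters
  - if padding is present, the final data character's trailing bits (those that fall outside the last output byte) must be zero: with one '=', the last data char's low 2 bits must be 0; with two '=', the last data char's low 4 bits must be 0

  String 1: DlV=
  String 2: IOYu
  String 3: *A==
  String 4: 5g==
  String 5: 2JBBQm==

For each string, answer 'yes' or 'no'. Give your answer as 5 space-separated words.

String 1: 'DlV=' → invalid (bad trailing bits)
String 2: 'IOYu' → valid
String 3: '*A==' → invalid (bad char(s): ['*'])
String 4: '5g==' → valid
String 5: '2JBBQm==' → invalid (bad trailing bits)

Answer: no yes no yes no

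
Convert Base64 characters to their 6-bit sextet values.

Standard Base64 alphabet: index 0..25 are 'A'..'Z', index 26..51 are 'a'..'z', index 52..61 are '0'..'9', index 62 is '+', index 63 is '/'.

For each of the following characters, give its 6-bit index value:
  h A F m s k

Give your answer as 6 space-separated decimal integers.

'h': a..z range, 26 + ord('h') − ord('a') = 33
'A': A..Z range, ord('A') − ord('A') = 0
'F': A..Z range, ord('F') − ord('A') = 5
'm': a..z range, 26 + ord('m') − ord('a') = 38
's': a..z range, 26 + ord('s') − ord('a') = 44
'k': a..z range, 26 + ord('k') − ord('a') = 36

Answer: 33 0 5 38 44 36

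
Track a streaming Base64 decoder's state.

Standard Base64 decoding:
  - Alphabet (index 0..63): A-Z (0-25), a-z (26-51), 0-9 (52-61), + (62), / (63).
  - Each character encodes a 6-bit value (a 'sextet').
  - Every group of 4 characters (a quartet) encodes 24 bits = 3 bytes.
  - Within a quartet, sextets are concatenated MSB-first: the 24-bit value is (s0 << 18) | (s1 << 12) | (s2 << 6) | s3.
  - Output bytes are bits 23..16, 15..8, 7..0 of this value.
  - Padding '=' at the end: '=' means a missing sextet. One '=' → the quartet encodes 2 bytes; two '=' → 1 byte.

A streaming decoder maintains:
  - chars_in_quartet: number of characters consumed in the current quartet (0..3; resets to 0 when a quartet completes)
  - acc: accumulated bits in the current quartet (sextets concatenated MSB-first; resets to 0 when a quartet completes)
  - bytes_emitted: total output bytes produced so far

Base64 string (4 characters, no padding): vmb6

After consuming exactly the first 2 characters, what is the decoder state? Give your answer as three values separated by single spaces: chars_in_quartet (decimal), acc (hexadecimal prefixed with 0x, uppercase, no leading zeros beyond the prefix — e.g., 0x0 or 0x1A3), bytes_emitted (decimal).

After char 0 ('v'=47): chars_in_quartet=1 acc=0x2F bytes_emitted=0
After char 1 ('m'=38): chars_in_quartet=2 acc=0xBE6 bytes_emitted=0

Answer: 2 0xBE6 0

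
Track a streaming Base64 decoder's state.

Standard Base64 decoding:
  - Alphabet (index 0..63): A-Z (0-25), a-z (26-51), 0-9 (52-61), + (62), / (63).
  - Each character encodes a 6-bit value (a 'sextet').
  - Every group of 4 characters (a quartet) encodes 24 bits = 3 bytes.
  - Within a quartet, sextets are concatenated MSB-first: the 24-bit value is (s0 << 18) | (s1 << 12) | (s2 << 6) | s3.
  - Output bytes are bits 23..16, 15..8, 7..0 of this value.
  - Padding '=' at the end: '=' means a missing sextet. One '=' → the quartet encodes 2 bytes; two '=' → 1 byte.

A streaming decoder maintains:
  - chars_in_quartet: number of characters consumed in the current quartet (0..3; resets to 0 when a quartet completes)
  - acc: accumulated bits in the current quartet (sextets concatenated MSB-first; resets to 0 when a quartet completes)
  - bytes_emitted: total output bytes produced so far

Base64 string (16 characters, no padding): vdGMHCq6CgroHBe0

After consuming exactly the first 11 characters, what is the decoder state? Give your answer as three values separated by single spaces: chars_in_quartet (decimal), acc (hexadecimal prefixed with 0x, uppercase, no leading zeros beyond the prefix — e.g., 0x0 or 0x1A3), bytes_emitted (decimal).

After char 0 ('v'=47): chars_in_quartet=1 acc=0x2F bytes_emitted=0
After char 1 ('d'=29): chars_in_quartet=2 acc=0xBDD bytes_emitted=0
After char 2 ('G'=6): chars_in_quartet=3 acc=0x2F746 bytes_emitted=0
After char 3 ('M'=12): chars_in_quartet=4 acc=0xBDD18C -> emit BD D1 8C, reset; bytes_emitted=3
After char 4 ('H'=7): chars_in_quartet=1 acc=0x7 bytes_emitted=3
After char 5 ('C'=2): chars_in_quartet=2 acc=0x1C2 bytes_emitted=3
After char 6 ('q'=42): chars_in_quartet=3 acc=0x70AA bytes_emitted=3
After char 7 ('6'=58): chars_in_quartet=4 acc=0x1C2ABA -> emit 1C 2A BA, reset; bytes_emitted=6
After char 8 ('C'=2): chars_in_quartet=1 acc=0x2 bytes_emitted=6
After char 9 ('g'=32): chars_in_quartet=2 acc=0xA0 bytes_emitted=6
After char 10 ('r'=43): chars_in_quartet=3 acc=0x282B bytes_emitted=6

Answer: 3 0x282B 6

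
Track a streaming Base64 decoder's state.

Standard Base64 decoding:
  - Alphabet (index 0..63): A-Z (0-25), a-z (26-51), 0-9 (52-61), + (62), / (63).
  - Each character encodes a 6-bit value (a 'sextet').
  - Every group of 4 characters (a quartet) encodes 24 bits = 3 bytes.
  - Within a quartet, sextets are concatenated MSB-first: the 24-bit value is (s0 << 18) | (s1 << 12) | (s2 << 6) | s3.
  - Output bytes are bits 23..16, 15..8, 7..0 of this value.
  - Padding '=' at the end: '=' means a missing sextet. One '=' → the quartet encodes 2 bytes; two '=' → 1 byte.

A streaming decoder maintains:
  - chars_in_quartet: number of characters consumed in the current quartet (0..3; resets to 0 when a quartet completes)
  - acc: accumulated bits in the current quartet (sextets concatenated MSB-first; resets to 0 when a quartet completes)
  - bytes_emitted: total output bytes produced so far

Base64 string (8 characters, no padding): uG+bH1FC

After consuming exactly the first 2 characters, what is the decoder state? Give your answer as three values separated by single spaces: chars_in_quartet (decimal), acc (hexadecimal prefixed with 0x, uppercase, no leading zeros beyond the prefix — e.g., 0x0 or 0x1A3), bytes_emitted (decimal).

After char 0 ('u'=46): chars_in_quartet=1 acc=0x2E bytes_emitted=0
After char 1 ('G'=6): chars_in_quartet=2 acc=0xB86 bytes_emitted=0

Answer: 2 0xB86 0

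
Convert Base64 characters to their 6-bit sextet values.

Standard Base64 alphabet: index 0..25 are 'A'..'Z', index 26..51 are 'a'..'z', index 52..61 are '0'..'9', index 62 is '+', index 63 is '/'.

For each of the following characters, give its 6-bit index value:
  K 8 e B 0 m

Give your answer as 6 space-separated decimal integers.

Answer: 10 60 30 1 52 38

Derivation:
'K': A..Z range, ord('K') − ord('A') = 10
'8': 0..9 range, 52 + ord('8') − ord('0') = 60
'e': a..z range, 26 + ord('e') − ord('a') = 30
'B': A..Z range, ord('B') − ord('A') = 1
'0': 0..9 range, 52 + ord('0') − ord('0') = 52
'm': a..z range, 26 + ord('m') − ord('a') = 38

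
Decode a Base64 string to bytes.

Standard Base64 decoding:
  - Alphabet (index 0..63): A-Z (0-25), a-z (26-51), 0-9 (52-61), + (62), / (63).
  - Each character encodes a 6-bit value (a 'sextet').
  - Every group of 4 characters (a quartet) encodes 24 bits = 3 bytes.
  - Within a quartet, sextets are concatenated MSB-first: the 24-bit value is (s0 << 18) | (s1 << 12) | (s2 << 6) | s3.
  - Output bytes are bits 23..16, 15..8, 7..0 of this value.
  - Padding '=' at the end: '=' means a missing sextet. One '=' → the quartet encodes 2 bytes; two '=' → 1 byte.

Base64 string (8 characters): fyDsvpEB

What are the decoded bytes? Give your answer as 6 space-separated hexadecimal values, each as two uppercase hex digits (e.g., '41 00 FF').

After char 0 ('f'=31): chars_in_quartet=1 acc=0x1F bytes_emitted=0
After char 1 ('y'=50): chars_in_quartet=2 acc=0x7F2 bytes_emitted=0
After char 2 ('D'=3): chars_in_quartet=3 acc=0x1FC83 bytes_emitted=0
After char 3 ('s'=44): chars_in_quartet=4 acc=0x7F20EC -> emit 7F 20 EC, reset; bytes_emitted=3
After char 4 ('v'=47): chars_in_quartet=1 acc=0x2F bytes_emitted=3
After char 5 ('p'=41): chars_in_quartet=2 acc=0xBE9 bytes_emitted=3
After char 6 ('E'=4): chars_in_quartet=3 acc=0x2FA44 bytes_emitted=3
After char 7 ('B'=1): chars_in_quartet=4 acc=0xBE9101 -> emit BE 91 01, reset; bytes_emitted=6

Answer: 7F 20 EC BE 91 01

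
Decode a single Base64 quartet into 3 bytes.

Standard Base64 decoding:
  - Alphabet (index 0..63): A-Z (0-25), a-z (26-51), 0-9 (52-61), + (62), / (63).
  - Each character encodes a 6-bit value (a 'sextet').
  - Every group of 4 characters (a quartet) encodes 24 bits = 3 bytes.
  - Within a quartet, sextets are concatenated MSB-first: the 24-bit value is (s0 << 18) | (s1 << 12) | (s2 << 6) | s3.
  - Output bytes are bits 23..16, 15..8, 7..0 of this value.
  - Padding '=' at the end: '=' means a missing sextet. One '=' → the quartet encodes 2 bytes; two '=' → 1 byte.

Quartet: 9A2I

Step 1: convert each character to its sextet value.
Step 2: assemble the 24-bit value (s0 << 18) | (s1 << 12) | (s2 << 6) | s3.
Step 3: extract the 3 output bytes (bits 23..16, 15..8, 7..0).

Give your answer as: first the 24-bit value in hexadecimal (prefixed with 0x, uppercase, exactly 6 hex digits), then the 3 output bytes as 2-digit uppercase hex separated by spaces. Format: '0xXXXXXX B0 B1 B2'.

Answer: 0xF40D88 F4 0D 88

Derivation:
Sextets: 9=61, A=0, 2=54, I=8
24-bit: (61<<18) | (0<<12) | (54<<6) | 8
      = 0xF40000 | 0x000000 | 0x000D80 | 0x000008
      = 0xF40D88
Bytes: (v>>16)&0xFF=F4, (v>>8)&0xFF=0D, v&0xFF=88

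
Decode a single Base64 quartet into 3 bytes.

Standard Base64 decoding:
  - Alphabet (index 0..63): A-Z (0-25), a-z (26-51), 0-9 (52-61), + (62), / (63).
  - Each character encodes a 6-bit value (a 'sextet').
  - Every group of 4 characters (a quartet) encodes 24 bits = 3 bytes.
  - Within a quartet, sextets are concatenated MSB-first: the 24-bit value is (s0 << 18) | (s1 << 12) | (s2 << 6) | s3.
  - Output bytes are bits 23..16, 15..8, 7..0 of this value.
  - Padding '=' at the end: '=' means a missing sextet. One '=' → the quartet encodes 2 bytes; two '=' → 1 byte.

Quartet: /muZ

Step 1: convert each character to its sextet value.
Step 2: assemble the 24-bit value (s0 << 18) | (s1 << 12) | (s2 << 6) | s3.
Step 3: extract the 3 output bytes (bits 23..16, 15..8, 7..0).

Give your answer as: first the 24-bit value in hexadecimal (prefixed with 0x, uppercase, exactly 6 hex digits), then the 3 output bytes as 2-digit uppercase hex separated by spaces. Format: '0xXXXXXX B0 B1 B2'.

Sextets: /=63, m=38, u=46, Z=25
24-bit: (63<<18) | (38<<12) | (46<<6) | 25
      = 0xFC0000 | 0x026000 | 0x000B80 | 0x000019
      = 0xFE6B99
Bytes: (v>>16)&0xFF=FE, (v>>8)&0xFF=6B, v&0xFF=99

Answer: 0xFE6B99 FE 6B 99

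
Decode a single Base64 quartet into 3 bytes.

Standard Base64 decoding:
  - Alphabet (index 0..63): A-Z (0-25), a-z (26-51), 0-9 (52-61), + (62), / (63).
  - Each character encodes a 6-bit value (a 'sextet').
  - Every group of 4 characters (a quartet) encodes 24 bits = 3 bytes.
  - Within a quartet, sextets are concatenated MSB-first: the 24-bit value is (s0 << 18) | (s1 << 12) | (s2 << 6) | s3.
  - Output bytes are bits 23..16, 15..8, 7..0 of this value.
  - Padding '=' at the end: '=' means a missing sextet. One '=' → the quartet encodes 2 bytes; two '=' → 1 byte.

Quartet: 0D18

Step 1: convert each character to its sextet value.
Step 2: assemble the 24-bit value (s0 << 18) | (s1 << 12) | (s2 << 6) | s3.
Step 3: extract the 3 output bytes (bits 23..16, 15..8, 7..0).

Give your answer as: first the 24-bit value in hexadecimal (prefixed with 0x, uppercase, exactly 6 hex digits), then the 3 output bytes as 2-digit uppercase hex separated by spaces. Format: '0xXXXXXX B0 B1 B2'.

Answer: 0xD03D7C D0 3D 7C

Derivation:
Sextets: 0=52, D=3, 1=53, 8=60
24-bit: (52<<18) | (3<<12) | (53<<6) | 60
      = 0xD00000 | 0x003000 | 0x000D40 | 0x00003C
      = 0xD03D7C
Bytes: (v>>16)&0xFF=D0, (v>>8)&0xFF=3D, v&0xFF=7C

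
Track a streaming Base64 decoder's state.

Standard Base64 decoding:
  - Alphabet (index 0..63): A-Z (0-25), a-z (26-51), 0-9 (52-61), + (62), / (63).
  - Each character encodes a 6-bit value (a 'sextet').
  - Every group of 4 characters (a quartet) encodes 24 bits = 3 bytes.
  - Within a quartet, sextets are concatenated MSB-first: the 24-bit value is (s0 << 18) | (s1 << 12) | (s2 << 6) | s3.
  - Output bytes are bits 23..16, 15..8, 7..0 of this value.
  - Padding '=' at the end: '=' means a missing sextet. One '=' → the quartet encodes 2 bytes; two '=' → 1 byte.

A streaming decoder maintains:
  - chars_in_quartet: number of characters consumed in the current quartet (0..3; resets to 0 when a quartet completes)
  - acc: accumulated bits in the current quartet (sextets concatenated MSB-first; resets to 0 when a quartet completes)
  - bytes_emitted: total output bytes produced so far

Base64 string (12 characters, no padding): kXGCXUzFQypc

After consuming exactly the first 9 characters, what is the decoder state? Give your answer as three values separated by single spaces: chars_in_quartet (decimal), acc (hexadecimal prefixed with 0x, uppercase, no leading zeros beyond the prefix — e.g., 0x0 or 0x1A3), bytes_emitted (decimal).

After char 0 ('k'=36): chars_in_quartet=1 acc=0x24 bytes_emitted=0
After char 1 ('X'=23): chars_in_quartet=2 acc=0x917 bytes_emitted=0
After char 2 ('G'=6): chars_in_quartet=3 acc=0x245C6 bytes_emitted=0
After char 3 ('C'=2): chars_in_quartet=4 acc=0x917182 -> emit 91 71 82, reset; bytes_emitted=3
After char 4 ('X'=23): chars_in_quartet=1 acc=0x17 bytes_emitted=3
After char 5 ('U'=20): chars_in_quartet=2 acc=0x5D4 bytes_emitted=3
After char 6 ('z'=51): chars_in_quartet=3 acc=0x17533 bytes_emitted=3
After char 7 ('F'=5): chars_in_quartet=4 acc=0x5D4CC5 -> emit 5D 4C C5, reset; bytes_emitted=6
After char 8 ('Q'=16): chars_in_quartet=1 acc=0x10 bytes_emitted=6

Answer: 1 0x10 6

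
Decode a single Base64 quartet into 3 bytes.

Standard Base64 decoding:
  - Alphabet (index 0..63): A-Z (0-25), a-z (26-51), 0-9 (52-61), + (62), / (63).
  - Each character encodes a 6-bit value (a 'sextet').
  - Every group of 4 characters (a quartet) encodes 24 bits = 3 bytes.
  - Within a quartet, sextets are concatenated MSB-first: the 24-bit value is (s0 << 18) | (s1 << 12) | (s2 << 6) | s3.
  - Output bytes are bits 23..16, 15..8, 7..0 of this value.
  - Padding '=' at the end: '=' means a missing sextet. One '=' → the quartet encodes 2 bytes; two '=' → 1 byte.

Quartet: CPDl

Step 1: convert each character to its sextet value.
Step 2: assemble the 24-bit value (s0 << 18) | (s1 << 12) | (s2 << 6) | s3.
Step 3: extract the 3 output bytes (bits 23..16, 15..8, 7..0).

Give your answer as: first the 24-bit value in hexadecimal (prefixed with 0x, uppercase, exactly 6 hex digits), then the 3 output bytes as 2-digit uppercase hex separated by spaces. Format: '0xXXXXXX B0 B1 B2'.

Answer: 0x08F0E5 08 F0 E5

Derivation:
Sextets: C=2, P=15, D=3, l=37
24-bit: (2<<18) | (15<<12) | (3<<6) | 37
      = 0x080000 | 0x00F000 | 0x0000C0 | 0x000025
      = 0x08F0E5
Bytes: (v>>16)&0xFF=08, (v>>8)&0xFF=F0, v&0xFF=E5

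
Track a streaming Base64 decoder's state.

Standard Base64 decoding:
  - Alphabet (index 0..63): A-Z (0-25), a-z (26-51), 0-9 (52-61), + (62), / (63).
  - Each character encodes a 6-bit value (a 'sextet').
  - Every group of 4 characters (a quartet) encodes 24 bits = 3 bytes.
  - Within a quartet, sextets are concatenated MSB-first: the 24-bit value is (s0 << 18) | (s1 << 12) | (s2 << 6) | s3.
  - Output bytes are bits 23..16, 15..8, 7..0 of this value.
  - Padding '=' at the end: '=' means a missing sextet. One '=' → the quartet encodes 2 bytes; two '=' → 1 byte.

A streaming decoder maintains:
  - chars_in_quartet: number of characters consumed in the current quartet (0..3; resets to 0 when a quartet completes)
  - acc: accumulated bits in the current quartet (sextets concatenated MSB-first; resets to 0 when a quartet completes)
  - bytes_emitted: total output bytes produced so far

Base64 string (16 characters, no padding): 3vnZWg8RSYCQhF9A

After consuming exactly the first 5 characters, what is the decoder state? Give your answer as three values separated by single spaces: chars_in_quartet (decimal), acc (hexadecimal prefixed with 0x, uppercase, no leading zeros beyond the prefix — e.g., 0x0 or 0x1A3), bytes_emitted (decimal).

Answer: 1 0x16 3

Derivation:
After char 0 ('3'=55): chars_in_quartet=1 acc=0x37 bytes_emitted=0
After char 1 ('v'=47): chars_in_quartet=2 acc=0xDEF bytes_emitted=0
After char 2 ('n'=39): chars_in_quartet=3 acc=0x37BE7 bytes_emitted=0
After char 3 ('Z'=25): chars_in_quartet=4 acc=0xDEF9D9 -> emit DE F9 D9, reset; bytes_emitted=3
After char 4 ('W'=22): chars_in_quartet=1 acc=0x16 bytes_emitted=3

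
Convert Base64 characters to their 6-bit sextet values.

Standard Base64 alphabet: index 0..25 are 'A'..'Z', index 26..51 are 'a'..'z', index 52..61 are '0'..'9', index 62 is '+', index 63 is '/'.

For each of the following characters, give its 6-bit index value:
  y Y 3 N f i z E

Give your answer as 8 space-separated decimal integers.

'y': a..z range, 26 + ord('y') − ord('a') = 50
'Y': A..Z range, ord('Y') − ord('A') = 24
'3': 0..9 range, 52 + ord('3') − ord('0') = 55
'N': A..Z range, ord('N') − ord('A') = 13
'f': a..z range, 26 + ord('f') − ord('a') = 31
'i': a..z range, 26 + ord('i') − ord('a') = 34
'z': a..z range, 26 + ord('z') − ord('a') = 51
'E': A..Z range, ord('E') − ord('A') = 4

Answer: 50 24 55 13 31 34 51 4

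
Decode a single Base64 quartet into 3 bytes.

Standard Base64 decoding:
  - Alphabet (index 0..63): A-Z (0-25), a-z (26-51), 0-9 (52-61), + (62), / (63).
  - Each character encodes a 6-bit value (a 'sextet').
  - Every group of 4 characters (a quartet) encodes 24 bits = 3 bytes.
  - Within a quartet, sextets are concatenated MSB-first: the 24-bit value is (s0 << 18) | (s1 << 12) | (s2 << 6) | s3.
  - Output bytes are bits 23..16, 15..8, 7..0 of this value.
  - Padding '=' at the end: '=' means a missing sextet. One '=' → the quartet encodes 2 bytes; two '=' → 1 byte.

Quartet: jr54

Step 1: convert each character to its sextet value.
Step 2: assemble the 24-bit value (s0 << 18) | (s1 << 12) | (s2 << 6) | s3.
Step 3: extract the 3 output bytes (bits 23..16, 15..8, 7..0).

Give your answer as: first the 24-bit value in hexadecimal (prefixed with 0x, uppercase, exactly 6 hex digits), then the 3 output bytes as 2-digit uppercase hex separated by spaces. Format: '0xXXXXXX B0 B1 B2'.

Answer: 0x8EBE78 8E BE 78

Derivation:
Sextets: j=35, r=43, 5=57, 4=56
24-bit: (35<<18) | (43<<12) | (57<<6) | 56
      = 0x8C0000 | 0x02B000 | 0x000E40 | 0x000038
      = 0x8EBE78
Bytes: (v>>16)&0xFF=8E, (v>>8)&0xFF=BE, v&0xFF=78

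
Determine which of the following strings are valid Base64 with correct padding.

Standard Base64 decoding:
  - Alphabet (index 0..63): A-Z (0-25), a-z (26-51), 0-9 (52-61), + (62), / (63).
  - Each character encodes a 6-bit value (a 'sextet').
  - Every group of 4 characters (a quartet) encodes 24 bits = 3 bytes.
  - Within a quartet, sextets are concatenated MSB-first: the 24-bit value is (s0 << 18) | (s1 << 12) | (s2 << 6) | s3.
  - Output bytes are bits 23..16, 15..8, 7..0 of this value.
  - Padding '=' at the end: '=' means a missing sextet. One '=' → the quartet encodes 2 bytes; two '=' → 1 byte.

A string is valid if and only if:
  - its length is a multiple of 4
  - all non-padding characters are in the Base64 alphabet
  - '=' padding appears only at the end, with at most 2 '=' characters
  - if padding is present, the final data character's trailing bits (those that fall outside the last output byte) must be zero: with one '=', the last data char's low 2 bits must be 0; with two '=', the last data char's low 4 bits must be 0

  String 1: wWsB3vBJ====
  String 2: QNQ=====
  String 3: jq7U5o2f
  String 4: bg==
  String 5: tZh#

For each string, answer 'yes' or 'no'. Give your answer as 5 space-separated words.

Answer: no no yes yes no

Derivation:
String 1: 'wWsB3vBJ====' → invalid (4 pad chars (max 2))
String 2: 'QNQ=====' → invalid (5 pad chars (max 2))
String 3: 'jq7U5o2f' → valid
String 4: 'bg==' → valid
String 5: 'tZh#' → invalid (bad char(s): ['#'])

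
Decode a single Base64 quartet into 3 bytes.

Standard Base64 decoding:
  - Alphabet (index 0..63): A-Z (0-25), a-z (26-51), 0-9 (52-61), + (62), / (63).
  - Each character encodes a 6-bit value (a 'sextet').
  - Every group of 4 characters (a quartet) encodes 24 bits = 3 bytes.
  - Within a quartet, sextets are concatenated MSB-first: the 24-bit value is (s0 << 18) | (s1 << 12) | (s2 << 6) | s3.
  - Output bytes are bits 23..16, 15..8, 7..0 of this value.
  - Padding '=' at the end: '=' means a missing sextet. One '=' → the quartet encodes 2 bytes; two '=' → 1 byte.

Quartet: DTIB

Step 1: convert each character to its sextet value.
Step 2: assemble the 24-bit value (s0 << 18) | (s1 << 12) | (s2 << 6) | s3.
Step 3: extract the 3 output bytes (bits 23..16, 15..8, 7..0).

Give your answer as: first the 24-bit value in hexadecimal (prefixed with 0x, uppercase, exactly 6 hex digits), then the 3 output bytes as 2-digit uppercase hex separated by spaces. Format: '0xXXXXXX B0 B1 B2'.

Sextets: D=3, T=19, I=8, B=1
24-bit: (3<<18) | (19<<12) | (8<<6) | 1
      = 0x0C0000 | 0x013000 | 0x000200 | 0x000001
      = 0x0D3201
Bytes: (v>>16)&0xFF=0D, (v>>8)&0xFF=32, v&0xFF=01

Answer: 0x0D3201 0D 32 01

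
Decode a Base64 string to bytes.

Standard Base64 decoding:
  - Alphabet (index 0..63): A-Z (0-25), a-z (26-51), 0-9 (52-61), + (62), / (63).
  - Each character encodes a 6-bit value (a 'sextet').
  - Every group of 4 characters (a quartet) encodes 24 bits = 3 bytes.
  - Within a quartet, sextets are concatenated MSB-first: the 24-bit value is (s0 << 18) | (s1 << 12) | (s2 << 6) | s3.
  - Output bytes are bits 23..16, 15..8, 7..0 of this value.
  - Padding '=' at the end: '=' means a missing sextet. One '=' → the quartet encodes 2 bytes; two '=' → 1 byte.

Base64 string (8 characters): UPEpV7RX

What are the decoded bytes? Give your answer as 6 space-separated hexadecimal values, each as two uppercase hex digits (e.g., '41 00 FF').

Answer: 50 F1 29 57 B4 57

Derivation:
After char 0 ('U'=20): chars_in_quartet=1 acc=0x14 bytes_emitted=0
After char 1 ('P'=15): chars_in_quartet=2 acc=0x50F bytes_emitted=0
After char 2 ('E'=4): chars_in_quartet=3 acc=0x143C4 bytes_emitted=0
After char 3 ('p'=41): chars_in_quartet=4 acc=0x50F129 -> emit 50 F1 29, reset; bytes_emitted=3
After char 4 ('V'=21): chars_in_quartet=1 acc=0x15 bytes_emitted=3
After char 5 ('7'=59): chars_in_quartet=2 acc=0x57B bytes_emitted=3
After char 6 ('R'=17): chars_in_quartet=3 acc=0x15ED1 bytes_emitted=3
After char 7 ('X'=23): chars_in_quartet=4 acc=0x57B457 -> emit 57 B4 57, reset; bytes_emitted=6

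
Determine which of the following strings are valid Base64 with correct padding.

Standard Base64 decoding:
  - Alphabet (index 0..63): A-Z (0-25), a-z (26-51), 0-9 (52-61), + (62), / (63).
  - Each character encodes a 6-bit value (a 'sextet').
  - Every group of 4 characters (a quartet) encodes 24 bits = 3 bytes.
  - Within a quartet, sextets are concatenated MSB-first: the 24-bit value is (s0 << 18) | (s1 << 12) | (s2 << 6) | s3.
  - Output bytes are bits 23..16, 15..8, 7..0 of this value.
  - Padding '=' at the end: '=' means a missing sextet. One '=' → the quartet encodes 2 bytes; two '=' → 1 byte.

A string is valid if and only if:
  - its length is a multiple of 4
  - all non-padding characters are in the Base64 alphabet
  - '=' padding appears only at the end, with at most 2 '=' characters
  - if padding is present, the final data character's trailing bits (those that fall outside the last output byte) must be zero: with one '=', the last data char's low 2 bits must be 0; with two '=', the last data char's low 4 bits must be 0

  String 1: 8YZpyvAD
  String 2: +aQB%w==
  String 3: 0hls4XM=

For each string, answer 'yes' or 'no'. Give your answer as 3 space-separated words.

String 1: '8YZpyvAD' → valid
String 2: '+aQB%w==' → invalid (bad char(s): ['%'])
String 3: '0hls4XM=' → valid

Answer: yes no yes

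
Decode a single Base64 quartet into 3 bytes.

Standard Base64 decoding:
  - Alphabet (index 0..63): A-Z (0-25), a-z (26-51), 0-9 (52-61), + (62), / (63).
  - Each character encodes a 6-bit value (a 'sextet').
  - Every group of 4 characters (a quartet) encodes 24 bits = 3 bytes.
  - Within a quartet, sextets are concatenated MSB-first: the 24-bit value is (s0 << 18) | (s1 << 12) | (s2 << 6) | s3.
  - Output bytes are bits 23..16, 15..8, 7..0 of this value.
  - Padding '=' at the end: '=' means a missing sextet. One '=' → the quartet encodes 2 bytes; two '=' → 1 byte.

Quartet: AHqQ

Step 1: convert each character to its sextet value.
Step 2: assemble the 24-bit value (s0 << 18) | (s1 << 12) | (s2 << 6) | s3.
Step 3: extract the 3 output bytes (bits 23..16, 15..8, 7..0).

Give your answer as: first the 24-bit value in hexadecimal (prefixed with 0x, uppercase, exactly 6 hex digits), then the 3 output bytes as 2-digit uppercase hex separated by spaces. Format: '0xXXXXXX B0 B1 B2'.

Sextets: A=0, H=7, q=42, Q=16
24-bit: (0<<18) | (7<<12) | (42<<6) | 16
      = 0x000000 | 0x007000 | 0x000A80 | 0x000010
      = 0x007A90
Bytes: (v>>16)&0xFF=00, (v>>8)&0xFF=7A, v&0xFF=90

Answer: 0x007A90 00 7A 90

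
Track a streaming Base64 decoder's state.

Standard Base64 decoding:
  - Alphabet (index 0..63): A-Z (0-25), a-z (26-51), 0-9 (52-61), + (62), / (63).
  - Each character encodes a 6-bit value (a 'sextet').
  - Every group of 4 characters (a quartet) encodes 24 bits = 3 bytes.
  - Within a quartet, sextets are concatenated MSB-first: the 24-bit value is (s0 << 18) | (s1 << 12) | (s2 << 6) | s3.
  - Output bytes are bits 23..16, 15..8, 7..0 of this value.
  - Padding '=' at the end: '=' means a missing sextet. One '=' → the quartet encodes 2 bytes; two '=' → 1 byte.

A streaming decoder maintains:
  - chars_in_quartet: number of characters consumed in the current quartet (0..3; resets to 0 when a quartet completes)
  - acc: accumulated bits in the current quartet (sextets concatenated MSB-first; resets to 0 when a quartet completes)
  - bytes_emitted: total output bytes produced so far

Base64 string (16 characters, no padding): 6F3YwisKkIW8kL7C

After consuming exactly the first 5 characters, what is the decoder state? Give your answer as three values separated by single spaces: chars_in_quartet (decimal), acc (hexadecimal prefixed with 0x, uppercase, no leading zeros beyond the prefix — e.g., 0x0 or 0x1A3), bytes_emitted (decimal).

After char 0 ('6'=58): chars_in_quartet=1 acc=0x3A bytes_emitted=0
After char 1 ('F'=5): chars_in_quartet=2 acc=0xE85 bytes_emitted=0
After char 2 ('3'=55): chars_in_quartet=3 acc=0x3A177 bytes_emitted=0
After char 3 ('Y'=24): chars_in_quartet=4 acc=0xE85DD8 -> emit E8 5D D8, reset; bytes_emitted=3
After char 4 ('w'=48): chars_in_quartet=1 acc=0x30 bytes_emitted=3

Answer: 1 0x30 3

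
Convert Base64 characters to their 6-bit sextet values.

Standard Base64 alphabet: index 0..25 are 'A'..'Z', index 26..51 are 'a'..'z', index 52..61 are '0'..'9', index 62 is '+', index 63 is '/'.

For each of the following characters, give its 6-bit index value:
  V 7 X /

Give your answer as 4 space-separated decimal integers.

Answer: 21 59 23 63

Derivation:
'V': A..Z range, ord('V') − ord('A') = 21
'7': 0..9 range, 52 + ord('7') − ord('0') = 59
'X': A..Z range, ord('X') − ord('A') = 23
'/': index 63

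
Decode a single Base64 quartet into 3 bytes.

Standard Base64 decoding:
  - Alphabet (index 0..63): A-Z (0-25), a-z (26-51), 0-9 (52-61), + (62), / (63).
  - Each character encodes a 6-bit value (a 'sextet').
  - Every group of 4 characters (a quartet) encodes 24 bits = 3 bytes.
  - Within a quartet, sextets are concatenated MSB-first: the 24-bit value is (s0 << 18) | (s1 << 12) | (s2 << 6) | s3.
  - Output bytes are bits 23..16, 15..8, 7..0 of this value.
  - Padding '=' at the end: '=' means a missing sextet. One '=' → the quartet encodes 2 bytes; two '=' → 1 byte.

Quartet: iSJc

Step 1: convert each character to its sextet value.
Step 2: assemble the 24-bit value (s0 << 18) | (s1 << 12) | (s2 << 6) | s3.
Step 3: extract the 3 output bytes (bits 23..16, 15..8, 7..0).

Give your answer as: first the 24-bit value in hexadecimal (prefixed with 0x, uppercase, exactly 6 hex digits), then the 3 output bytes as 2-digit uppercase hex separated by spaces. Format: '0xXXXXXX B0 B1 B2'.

Answer: 0x89225C 89 22 5C

Derivation:
Sextets: i=34, S=18, J=9, c=28
24-bit: (34<<18) | (18<<12) | (9<<6) | 28
      = 0x880000 | 0x012000 | 0x000240 | 0x00001C
      = 0x89225C
Bytes: (v>>16)&0xFF=89, (v>>8)&0xFF=22, v&0xFF=5C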